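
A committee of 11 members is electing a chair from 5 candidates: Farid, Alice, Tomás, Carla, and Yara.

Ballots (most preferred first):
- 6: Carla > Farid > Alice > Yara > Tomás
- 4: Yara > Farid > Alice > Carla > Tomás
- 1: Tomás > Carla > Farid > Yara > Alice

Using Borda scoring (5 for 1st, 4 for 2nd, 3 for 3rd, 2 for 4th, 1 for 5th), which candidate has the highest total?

Farid: 6×4 + 4×4 + 1×3 = 43
Alice: 6×3 + 4×3 + 1×1 = 31
Tomás: 6×1 + 4×1 + 1×5 = 15
Carla: 6×5 + 4×2 + 1×4 = 42
Yara: 6×2 + 4×5 + 1×2 = 34

Farid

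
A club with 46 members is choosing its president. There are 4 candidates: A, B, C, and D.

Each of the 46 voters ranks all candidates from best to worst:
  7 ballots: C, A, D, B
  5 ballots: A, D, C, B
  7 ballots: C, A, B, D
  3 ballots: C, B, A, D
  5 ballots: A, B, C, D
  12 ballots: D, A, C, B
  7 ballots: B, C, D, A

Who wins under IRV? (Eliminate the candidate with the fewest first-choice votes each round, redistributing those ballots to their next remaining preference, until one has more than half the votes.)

C

Round 1: A 10, B 7, C 17, D 12. B eliminated.
Round 2: A 10, C 24, D 12. C has a majority (≥24).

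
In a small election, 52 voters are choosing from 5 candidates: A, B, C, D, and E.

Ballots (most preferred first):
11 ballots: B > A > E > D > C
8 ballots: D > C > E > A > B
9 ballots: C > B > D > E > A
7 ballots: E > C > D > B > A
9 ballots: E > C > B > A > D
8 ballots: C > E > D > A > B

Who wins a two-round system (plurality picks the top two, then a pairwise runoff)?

E

Round 1 first-place votes: A 0, B 11, C 17, D 8, E 16. C and E advance.
Runoff: C is ranked above E on 25 ballots, E above C on 27.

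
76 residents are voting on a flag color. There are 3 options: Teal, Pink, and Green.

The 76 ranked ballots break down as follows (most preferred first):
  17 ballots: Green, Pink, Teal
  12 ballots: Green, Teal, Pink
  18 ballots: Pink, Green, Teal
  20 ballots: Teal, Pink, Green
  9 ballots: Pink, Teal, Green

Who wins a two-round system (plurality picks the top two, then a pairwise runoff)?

Round 1 first-place votes: Teal 20, Pink 27, Green 29. Green and Pink advance.
Runoff: Green is ranked above Pink on 29 ballots, Pink above Green on 47.

Pink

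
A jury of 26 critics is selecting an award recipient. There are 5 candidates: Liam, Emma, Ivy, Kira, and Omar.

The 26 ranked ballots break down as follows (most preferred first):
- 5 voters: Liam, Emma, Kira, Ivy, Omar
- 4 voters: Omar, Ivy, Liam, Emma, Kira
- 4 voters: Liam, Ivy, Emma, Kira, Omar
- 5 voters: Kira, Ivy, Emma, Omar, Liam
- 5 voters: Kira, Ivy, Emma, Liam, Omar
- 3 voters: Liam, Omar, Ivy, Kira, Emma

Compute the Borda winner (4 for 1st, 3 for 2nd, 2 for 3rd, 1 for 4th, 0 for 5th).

Ivy

Liam: 5×4 + 4×2 + 4×4 + 5×0 + 5×1 + 3×4 = 61
Emma: 5×3 + 4×1 + 4×2 + 5×2 + 5×2 + 3×0 = 47
Ivy: 5×1 + 4×3 + 4×3 + 5×3 + 5×3 + 3×2 = 65
Kira: 5×2 + 4×0 + 4×1 + 5×4 + 5×4 + 3×1 = 57
Omar: 5×0 + 4×4 + 4×0 + 5×1 + 5×0 + 3×3 = 30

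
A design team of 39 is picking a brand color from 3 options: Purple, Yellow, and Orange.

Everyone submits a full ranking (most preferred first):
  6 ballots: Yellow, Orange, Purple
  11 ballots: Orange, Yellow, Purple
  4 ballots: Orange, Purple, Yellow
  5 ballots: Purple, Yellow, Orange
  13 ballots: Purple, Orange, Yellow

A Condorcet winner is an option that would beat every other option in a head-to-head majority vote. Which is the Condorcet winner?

Orange vs Purple: 21–18
Orange vs Yellow: 28–11
Orange beats every other option.

Orange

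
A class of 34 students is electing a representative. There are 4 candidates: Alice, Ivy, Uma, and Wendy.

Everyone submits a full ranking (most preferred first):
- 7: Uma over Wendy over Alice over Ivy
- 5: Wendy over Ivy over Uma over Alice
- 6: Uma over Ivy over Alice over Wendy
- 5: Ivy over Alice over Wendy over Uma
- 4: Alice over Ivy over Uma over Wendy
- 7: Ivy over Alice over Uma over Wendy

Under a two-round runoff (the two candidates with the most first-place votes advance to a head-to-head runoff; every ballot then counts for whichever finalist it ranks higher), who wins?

Round 1 first-place votes: Alice 4, Ivy 12, Uma 13, Wendy 5. Uma and Ivy advance.
Runoff: Uma is ranked above Ivy on 13 ballots, Ivy above Uma on 21.

Ivy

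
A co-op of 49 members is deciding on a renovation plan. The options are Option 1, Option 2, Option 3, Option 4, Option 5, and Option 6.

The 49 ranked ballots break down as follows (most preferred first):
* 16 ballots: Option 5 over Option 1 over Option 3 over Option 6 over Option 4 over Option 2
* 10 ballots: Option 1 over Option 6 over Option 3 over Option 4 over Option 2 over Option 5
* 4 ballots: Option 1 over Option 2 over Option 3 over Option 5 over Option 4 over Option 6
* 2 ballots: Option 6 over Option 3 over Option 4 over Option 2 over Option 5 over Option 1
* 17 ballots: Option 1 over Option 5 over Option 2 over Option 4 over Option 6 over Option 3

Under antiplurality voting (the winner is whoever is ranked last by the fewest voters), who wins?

Option 4

Last-place votes: Option 1 2, Option 2 16, Option 3 17, Option 4 0, Option 5 10, Option 6 4.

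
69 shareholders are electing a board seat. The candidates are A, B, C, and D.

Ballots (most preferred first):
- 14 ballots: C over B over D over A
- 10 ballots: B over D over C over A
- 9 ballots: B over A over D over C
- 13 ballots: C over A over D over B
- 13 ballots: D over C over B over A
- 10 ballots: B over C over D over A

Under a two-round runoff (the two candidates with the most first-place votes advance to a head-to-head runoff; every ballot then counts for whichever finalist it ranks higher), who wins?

Round 1 first-place votes: A 0, B 29, C 27, D 13. B and C advance.
Runoff: B is ranked above C on 29 ballots, C above B on 40.

C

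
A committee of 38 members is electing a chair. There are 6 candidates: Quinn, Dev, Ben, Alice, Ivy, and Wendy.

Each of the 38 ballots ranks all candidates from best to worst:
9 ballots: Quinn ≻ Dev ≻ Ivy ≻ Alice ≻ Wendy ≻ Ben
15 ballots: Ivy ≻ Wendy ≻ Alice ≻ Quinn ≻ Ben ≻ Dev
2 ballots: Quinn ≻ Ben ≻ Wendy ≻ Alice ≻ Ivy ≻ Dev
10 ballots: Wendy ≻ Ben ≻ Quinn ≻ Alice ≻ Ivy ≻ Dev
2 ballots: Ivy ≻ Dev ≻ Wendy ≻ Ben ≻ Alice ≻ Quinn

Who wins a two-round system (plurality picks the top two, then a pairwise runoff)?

Quinn

Round 1 first-place votes: Quinn 11, Dev 0, Ben 0, Alice 0, Ivy 17, Wendy 10. Ivy and Quinn advance.
Runoff: Ivy is ranked above Quinn on 17 ballots, Quinn above Ivy on 21.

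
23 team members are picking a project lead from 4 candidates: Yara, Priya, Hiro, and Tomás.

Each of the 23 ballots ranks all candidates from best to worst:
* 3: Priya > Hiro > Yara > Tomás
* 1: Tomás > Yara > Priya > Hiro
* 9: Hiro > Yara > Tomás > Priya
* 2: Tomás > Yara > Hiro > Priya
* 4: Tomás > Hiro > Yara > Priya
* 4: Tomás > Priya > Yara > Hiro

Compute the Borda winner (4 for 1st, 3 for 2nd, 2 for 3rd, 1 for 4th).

Yara: 3×2 + 1×3 + 9×3 + 2×3 + 4×2 + 4×2 = 58
Priya: 3×4 + 1×2 + 9×1 + 2×1 + 4×1 + 4×3 = 41
Hiro: 3×3 + 1×1 + 9×4 + 2×2 + 4×3 + 4×1 = 66
Tomás: 3×1 + 1×4 + 9×2 + 2×4 + 4×4 + 4×4 = 65

Hiro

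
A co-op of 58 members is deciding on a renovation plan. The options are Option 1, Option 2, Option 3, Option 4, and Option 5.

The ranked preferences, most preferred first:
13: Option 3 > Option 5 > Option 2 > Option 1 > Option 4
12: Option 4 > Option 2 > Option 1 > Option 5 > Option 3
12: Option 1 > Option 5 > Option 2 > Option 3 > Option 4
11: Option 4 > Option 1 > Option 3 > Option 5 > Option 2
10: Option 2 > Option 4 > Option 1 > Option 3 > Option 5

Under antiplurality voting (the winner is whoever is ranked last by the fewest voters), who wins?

Option 1

Last-place votes: Option 1 0, Option 2 11, Option 3 12, Option 4 25, Option 5 10.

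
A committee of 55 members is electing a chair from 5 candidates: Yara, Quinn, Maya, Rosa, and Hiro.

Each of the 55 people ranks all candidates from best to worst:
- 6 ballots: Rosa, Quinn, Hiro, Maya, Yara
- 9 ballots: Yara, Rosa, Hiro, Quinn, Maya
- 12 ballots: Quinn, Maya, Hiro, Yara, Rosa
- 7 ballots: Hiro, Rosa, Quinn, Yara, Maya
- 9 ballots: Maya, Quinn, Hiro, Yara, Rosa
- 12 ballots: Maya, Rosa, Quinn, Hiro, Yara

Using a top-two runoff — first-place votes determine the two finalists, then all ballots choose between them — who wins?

Quinn

Round 1 first-place votes: Yara 9, Quinn 12, Maya 21, Rosa 6, Hiro 7. Maya and Quinn advance.
Runoff: Maya is ranked above Quinn on 21 ballots, Quinn above Maya on 34.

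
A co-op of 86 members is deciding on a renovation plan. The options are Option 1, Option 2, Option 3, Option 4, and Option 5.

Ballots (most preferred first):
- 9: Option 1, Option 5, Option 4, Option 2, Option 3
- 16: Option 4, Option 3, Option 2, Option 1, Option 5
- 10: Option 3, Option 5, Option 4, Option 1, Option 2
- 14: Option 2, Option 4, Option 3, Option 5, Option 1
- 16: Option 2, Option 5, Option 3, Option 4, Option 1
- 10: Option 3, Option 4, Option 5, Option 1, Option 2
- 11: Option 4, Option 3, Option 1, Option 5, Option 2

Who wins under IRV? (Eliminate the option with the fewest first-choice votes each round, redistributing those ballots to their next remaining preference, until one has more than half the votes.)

Option 4

Round 1: Option 1 9, Option 2 30, Option 3 20, Option 4 27, Option 5 0. Option 5 eliminated.
Round 2: Option 1 9, Option 2 30, Option 3 20, Option 4 27. Option 1 eliminated.
Round 3: Option 2 30, Option 3 20, Option 4 36. Option 3 eliminated.
Round 4: Option 2 30, Option 4 56. Option 4 has a majority (≥44).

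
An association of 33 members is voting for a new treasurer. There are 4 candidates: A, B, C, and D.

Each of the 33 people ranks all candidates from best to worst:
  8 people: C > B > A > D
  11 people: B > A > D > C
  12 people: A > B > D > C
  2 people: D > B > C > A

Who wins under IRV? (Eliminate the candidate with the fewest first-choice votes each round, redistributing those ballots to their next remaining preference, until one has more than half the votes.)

B

Round 1: A 12, B 11, C 8, D 2. D eliminated.
Round 2: A 12, B 13, C 8. C eliminated.
Round 3: A 12, B 21. B has a majority (≥17).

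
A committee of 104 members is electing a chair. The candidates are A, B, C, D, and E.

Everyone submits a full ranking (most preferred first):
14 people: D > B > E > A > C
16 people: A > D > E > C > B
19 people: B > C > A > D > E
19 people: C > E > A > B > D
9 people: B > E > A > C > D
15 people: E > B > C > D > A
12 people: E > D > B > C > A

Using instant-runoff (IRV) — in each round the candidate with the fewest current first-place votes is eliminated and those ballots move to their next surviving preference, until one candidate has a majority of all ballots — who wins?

Round 1: A 16, B 28, C 19, D 14, E 27. D eliminated.
Round 2: A 16, B 42, C 19, E 27. A eliminated.
Round 3: B 42, C 19, E 43. C eliminated.
Round 4: B 42, E 62. E has a majority (≥53).

E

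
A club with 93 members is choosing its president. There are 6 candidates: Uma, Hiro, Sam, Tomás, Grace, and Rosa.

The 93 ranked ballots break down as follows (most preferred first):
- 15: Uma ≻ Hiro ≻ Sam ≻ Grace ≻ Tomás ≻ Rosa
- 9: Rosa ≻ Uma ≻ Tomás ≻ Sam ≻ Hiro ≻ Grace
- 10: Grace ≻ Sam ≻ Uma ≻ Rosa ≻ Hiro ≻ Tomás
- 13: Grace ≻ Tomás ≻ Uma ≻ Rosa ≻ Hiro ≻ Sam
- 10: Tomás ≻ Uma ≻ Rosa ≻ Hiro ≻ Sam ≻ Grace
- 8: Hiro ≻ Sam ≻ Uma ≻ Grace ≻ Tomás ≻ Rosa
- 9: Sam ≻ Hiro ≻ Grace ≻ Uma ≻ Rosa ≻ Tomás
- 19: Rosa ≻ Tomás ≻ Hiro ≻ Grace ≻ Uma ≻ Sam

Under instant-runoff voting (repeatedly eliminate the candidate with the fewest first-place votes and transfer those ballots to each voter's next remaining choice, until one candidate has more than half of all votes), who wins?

Grace

Round 1: Uma 15, Hiro 8, Sam 9, Tomás 10, Grace 23, Rosa 28. Hiro eliminated.
Round 2: Uma 15, Sam 17, Tomás 10, Grace 23, Rosa 28. Tomás eliminated.
Round 3: Uma 25, Sam 17, Grace 23, Rosa 28. Sam eliminated.
Round 4: Uma 33, Grace 32, Rosa 28. Rosa eliminated.
Round 5: Uma 42, Grace 51. Grace has a majority (≥47).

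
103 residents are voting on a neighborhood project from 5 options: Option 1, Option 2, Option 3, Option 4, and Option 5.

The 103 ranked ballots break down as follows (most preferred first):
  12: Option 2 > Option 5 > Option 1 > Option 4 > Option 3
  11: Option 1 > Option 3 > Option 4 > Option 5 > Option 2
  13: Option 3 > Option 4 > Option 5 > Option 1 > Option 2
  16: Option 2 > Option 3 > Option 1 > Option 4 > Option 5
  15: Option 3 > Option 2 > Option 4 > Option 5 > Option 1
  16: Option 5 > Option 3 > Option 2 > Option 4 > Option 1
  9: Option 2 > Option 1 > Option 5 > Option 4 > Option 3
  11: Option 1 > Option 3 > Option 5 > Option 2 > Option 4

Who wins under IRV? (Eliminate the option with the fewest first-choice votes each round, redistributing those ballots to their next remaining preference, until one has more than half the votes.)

Round 1: Option 1 22, Option 2 37, Option 3 28, Option 4 0, Option 5 16. Option 4 eliminated.
Round 2: Option 1 22, Option 2 37, Option 3 28, Option 5 16. Option 5 eliminated.
Round 3: Option 1 22, Option 2 37, Option 3 44. Option 1 eliminated.
Round 4: Option 2 37, Option 3 66. Option 3 has a majority (≥52).

Option 3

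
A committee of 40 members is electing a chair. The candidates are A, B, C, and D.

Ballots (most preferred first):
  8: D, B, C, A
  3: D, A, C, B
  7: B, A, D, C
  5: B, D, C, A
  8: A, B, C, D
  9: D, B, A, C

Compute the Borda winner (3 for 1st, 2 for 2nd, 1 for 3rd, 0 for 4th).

A: 8×0 + 3×2 + 7×2 + 5×0 + 8×3 + 9×1 = 53
B: 8×2 + 3×0 + 7×3 + 5×3 + 8×2 + 9×2 = 86
C: 8×1 + 3×1 + 7×0 + 5×1 + 8×1 + 9×0 = 24
D: 8×3 + 3×3 + 7×1 + 5×2 + 8×0 + 9×3 = 77

B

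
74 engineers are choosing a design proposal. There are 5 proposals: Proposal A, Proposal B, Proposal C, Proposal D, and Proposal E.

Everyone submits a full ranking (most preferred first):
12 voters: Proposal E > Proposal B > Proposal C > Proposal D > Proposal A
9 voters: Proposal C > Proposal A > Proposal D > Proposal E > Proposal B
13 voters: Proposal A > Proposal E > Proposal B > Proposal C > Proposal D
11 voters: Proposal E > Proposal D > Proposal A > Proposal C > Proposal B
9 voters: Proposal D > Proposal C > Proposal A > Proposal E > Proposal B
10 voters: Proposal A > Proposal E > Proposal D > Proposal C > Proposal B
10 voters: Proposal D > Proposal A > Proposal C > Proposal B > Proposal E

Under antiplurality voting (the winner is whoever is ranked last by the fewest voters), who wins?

Proposal C

Last-place votes: Proposal A 12, Proposal B 39, Proposal C 0, Proposal D 13, Proposal E 10.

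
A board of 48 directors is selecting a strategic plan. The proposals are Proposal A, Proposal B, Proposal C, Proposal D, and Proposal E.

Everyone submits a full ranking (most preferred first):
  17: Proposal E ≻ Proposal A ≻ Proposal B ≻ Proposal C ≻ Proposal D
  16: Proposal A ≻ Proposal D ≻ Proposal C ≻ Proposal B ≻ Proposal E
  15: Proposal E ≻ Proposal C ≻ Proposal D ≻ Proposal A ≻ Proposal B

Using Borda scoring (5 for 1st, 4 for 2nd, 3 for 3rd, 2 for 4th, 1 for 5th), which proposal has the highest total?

Proposal A

Proposal A: 17×4 + 16×5 + 15×2 = 178
Proposal B: 17×3 + 16×2 + 15×1 = 98
Proposal C: 17×2 + 16×3 + 15×4 = 142
Proposal D: 17×1 + 16×4 + 15×3 = 126
Proposal E: 17×5 + 16×1 + 15×5 = 176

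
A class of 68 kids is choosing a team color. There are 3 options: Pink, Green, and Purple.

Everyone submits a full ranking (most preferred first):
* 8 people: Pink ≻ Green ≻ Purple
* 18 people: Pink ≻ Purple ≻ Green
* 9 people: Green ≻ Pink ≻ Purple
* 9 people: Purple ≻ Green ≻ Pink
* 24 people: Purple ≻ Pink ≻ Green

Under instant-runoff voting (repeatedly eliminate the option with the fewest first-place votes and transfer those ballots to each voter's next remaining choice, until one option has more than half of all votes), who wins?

Round 1: Pink 26, Green 9, Purple 33. Green eliminated.
Round 2: Pink 35, Purple 33. Pink has a majority (≥35).

Pink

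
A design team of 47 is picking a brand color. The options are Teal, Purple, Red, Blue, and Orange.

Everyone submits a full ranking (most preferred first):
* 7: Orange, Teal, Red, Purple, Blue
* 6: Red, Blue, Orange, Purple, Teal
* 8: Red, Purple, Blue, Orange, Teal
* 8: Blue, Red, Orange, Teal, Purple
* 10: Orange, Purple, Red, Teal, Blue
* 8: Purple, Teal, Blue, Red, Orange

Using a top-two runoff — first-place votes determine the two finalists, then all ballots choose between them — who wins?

Red

Round 1 first-place votes: Teal 0, Purple 8, Red 14, Blue 8, Orange 17. Orange and Red advance.
Runoff: Orange is ranked above Red on 17 ballots, Red above Orange on 30.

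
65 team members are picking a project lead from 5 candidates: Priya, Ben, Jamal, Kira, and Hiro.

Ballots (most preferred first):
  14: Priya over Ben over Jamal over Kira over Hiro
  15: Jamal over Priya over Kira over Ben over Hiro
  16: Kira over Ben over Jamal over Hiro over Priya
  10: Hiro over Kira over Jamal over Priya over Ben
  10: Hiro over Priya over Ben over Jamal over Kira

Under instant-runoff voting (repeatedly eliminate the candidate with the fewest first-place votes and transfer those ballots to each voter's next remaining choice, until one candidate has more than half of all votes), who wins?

Jamal

Round 1: Priya 14, Ben 0, Jamal 15, Kira 16, Hiro 20. Ben eliminated.
Round 2: Priya 14, Jamal 15, Kira 16, Hiro 20. Priya eliminated.
Round 3: Jamal 29, Kira 16, Hiro 20. Kira eliminated.
Round 4: Jamal 45, Hiro 20. Jamal has a majority (≥33).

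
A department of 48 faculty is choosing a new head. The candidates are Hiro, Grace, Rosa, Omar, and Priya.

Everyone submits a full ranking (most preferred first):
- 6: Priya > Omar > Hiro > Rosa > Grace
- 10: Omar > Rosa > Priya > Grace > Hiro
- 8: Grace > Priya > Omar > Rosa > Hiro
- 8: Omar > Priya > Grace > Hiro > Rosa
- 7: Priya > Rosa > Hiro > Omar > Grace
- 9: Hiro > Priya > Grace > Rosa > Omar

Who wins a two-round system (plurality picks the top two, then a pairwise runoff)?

Priya

Round 1 first-place votes: Hiro 9, Grace 8, Rosa 0, Omar 18, Priya 13. Omar and Priya advance.
Runoff: Omar is ranked above Priya on 18 ballots, Priya above Omar on 30.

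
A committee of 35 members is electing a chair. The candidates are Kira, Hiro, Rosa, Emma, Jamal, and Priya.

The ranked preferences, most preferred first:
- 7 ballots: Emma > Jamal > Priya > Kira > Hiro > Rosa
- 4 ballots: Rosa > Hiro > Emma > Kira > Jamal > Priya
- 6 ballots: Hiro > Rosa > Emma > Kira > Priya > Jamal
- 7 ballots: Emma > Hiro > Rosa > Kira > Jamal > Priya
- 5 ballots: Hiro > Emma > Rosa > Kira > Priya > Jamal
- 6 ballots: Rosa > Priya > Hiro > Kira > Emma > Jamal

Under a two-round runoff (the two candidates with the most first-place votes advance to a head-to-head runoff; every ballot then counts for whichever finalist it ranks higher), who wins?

Round 1 first-place votes: Kira 0, Hiro 11, Rosa 10, Emma 14, Jamal 0, Priya 0. Emma and Hiro advance.
Runoff: Emma is ranked above Hiro on 14 ballots, Hiro above Emma on 21.

Hiro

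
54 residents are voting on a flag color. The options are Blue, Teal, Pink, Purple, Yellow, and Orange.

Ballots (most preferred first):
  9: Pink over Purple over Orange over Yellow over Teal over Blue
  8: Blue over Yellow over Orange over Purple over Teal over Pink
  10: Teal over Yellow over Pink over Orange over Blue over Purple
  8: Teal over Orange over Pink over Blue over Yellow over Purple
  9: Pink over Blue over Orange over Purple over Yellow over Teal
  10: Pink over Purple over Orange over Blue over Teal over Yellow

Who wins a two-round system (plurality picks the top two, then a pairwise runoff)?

Pink

Round 1 first-place votes: Blue 8, Teal 18, Pink 28, Purple 0, Yellow 0, Orange 0. Pink and Teal advance.
Runoff: Pink is ranked above Teal on 28 ballots, Teal above Pink on 26.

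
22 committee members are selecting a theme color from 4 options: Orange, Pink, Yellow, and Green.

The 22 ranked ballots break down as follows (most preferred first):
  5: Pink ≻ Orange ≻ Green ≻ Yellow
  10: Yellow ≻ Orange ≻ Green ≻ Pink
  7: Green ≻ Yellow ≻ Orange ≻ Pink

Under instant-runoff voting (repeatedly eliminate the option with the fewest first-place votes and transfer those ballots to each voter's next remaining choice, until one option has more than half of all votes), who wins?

Green

Round 1: Orange 0, Pink 5, Yellow 10, Green 7. Orange eliminated.
Round 2: Pink 5, Yellow 10, Green 7. Pink eliminated.
Round 3: Yellow 10, Green 12. Green has a majority (≥12).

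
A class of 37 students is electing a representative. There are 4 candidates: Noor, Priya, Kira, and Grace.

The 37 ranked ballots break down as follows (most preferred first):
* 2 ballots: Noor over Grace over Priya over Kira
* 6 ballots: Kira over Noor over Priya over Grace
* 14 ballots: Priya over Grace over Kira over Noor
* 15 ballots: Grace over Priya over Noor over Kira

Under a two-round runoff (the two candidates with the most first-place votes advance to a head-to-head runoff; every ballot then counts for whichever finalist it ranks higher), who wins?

Priya

Round 1 first-place votes: Noor 2, Priya 14, Kira 6, Grace 15. Grace and Priya advance.
Runoff: Grace is ranked above Priya on 17 ballots, Priya above Grace on 20.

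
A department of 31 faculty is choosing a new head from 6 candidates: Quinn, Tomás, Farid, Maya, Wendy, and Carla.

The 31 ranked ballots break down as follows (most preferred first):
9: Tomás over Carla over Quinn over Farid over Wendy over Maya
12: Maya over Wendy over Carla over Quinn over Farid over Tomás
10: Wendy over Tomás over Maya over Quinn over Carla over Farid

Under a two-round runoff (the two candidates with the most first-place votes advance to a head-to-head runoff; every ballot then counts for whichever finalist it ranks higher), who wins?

Round 1 first-place votes: Quinn 0, Tomás 9, Farid 0, Maya 12, Wendy 10, Carla 0. Maya and Wendy advance.
Runoff: Maya is ranked above Wendy on 12 ballots, Wendy above Maya on 19.

Wendy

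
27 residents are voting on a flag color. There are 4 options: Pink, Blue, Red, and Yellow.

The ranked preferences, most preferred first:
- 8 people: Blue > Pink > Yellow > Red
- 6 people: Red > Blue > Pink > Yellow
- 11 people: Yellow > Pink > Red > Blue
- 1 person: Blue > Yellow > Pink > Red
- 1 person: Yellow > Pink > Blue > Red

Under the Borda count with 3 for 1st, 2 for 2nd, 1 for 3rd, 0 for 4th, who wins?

Pink: 8×2 + 6×1 + 11×2 + 1×1 + 1×2 = 47
Blue: 8×3 + 6×2 + 11×0 + 1×3 + 1×1 = 40
Red: 8×0 + 6×3 + 11×1 + 1×0 + 1×0 = 29
Yellow: 8×1 + 6×0 + 11×3 + 1×2 + 1×3 = 46

Pink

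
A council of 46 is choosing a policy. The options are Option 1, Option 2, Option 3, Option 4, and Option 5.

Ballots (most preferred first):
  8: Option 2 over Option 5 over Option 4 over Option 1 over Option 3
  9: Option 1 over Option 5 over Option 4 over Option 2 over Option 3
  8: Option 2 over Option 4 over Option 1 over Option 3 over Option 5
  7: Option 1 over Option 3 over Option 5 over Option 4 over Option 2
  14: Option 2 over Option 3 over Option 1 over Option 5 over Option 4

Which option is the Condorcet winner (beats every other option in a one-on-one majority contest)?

Option 2 vs Option 1: 30–16
Option 2 vs Option 3: 39–7
Option 2 vs Option 4: 30–16
Option 2 vs Option 5: 30–16
Option 2 beats every other option.

Option 2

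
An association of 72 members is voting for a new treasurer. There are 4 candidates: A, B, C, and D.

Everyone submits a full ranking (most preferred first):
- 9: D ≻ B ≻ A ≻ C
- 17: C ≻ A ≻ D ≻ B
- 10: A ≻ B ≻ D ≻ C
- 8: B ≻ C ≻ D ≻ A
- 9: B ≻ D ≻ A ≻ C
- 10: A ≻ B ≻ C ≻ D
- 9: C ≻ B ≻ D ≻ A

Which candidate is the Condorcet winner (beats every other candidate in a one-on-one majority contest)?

A vs B: 37–35
A vs C: 38–34
A vs D: 37–35
A beats every other candidate.

A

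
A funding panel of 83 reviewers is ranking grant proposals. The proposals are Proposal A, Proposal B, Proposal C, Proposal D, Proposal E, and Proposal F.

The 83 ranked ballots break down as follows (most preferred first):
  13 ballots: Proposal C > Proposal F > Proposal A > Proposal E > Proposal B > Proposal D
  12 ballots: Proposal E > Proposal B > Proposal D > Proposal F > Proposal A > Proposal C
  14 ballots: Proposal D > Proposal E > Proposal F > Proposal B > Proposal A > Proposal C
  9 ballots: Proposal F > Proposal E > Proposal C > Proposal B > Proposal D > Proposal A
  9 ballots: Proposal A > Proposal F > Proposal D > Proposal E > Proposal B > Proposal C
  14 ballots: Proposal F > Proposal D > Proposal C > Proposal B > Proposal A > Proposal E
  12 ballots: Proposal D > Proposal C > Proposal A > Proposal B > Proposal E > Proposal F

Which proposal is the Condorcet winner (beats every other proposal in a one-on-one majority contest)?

Proposal F vs Proposal A: 62–21
Proposal F vs Proposal B: 59–24
Proposal F vs Proposal C: 58–25
Proposal F vs Proposal D: 45–38
Proposal F vs Proposal E: 45–38
Proposal F beats every other proposal.

Proposal F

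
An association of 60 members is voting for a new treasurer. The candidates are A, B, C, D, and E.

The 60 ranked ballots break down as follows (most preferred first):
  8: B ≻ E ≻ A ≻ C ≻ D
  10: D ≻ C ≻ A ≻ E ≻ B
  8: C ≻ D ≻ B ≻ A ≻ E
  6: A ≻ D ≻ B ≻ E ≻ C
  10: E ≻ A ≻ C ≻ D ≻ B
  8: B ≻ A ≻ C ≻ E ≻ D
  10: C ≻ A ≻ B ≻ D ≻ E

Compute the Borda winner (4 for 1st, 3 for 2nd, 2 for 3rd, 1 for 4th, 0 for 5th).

A

A: 8×2 + 10×2 + 8×1 + 6×4 + 10×3 + 8×3 + 10×3 = 152
B: 8×4 + 10×0 + 8×2 + 6×2 + 10×0 + 8×4 + 10×2 = 112
C: 8×1 + 10×3 + 8×4 + 6×0 + 10×2 + 8×2 + 10×4 = 146
D: 8×0 + 10×4 + 8×3 + 6×3 + 10×1 + 8×0 + 10×1 = 102
E: 8×3 + 10×1 + 8×0 + 6×1 + 10×4 + 8×1 + 10×0 = 88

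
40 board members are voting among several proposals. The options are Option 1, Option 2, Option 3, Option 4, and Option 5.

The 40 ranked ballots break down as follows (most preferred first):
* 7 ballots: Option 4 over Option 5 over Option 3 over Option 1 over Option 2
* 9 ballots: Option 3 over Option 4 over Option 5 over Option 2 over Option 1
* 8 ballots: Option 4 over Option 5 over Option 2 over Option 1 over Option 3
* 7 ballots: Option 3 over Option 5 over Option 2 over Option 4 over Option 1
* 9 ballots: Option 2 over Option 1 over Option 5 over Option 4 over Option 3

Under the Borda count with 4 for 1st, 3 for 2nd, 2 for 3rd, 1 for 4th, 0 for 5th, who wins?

Option 4

Option 1: 7×1 + 9×0 + 8×1 + 7×0 + 9×3 = 42
Option 2: 7×0 + 9×1 + 8×2 + 7×2 + 9×4 = 75
Option 3: 7×2 + 9×4 + 8×0 + 7×4 + 9×0 = 78
Option 4: 7×4 + 9×3 + 8×4 + 7×1 + 9×1 = 103
Option 5: 7×3 + 9×2 + 8×3 + 7×3 + 9×2 = 102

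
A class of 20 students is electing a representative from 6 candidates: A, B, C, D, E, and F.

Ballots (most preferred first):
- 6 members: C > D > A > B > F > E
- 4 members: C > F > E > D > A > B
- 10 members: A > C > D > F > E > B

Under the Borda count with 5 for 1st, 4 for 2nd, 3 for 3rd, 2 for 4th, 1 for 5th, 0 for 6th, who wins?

C

A: 6×3 + 4×1 + 10×5 = 72
B: 6×2 + 4×0 + 10×0 = 12
C: 6×5 + 4×5 + 10×4 = 90
D: 6×4 + 4×2 + 10×3 = 62
E: 6×0 + 4×3 + 10×1 = 22
F: 6×1 + 4×4 + 10×2 = 42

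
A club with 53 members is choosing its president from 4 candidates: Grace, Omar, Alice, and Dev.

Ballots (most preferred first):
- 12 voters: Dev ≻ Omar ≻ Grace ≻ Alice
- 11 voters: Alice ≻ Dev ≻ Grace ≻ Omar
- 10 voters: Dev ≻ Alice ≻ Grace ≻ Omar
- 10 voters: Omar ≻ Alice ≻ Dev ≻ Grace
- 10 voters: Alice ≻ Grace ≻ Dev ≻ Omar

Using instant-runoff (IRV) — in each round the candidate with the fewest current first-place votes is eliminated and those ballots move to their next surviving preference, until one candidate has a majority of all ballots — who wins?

Alice

Round 1: Grace 0, Omar 10, Alice 21, Dev 22. Grace eliminated.
Round 2: Omar 10, Alice 21, Dev 22. Omar eliminated.
Round 3: Alice 31, Dev 22. Alice has a majority (≥27).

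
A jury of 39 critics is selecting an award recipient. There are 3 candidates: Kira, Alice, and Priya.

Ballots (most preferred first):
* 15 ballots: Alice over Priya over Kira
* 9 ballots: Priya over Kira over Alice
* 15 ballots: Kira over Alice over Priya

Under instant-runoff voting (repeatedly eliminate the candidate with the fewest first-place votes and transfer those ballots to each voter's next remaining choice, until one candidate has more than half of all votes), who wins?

Kira

Round 1: Kira 15, Alice 15, Priya 9. Priya eliminated.
Round 2: Kira 24, Alice 15. Kira has a majority (≥20).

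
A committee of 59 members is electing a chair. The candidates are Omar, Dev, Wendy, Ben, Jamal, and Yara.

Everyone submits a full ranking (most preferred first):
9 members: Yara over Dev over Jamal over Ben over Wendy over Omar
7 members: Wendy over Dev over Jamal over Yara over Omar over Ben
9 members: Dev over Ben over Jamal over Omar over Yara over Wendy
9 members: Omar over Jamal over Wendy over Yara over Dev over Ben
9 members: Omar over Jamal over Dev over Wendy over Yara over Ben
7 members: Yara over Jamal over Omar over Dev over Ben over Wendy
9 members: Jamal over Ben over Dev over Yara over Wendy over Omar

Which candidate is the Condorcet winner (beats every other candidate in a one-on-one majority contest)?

Jamal

Jamal vs Omar: 41–18
Jamal vs Dev: 34–25
Jamal vs Wendy: 52–7
Jamal vs Ben: 50–9
Jamal vs Yara: 43–16
Jamal beats every other candidate.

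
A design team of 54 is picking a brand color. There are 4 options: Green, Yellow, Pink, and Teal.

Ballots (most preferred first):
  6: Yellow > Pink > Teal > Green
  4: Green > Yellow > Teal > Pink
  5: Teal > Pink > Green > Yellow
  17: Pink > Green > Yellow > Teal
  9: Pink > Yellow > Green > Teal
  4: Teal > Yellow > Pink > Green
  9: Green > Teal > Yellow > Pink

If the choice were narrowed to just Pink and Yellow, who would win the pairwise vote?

Pink is ranked above Yellow on 31 ballots; Yellow above Pink on 23.

Pink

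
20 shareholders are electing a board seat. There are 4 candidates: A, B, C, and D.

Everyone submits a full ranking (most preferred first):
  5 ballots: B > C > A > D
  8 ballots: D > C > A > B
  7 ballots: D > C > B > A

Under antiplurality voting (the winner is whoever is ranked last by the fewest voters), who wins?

Last-place votes: A 7, B 8, C 0, D 5.

C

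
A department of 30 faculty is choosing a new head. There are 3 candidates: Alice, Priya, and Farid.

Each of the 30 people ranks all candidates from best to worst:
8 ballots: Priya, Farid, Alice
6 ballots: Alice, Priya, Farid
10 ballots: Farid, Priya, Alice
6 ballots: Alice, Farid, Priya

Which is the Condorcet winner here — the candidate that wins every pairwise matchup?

Farid

Farid vs Alice: 18–12
Farid vs Priya: 16–14
Farid beats every other candidate.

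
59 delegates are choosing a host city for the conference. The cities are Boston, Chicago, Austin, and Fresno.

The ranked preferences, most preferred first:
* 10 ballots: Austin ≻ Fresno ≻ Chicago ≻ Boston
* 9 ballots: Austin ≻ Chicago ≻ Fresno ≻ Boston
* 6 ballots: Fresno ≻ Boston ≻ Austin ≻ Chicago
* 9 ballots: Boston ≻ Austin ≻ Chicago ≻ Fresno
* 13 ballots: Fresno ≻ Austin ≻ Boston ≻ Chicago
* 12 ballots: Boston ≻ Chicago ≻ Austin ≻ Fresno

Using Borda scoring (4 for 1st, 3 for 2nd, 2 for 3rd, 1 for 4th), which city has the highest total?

Austin

Boston: 10×1 + 9×1 + 6×3 + 9×4 + 13×2 + 12×4 = 147
Chicago: 10×2 + 9×3 + 6×1 + 9×2 + 13×1 + 12×3 = 120
Austin: 10×4 + 9×4 + 6×2 + 9×3 + 13×3 + 12×2 = 178
Fresno: 10×3 + 9×2 + 6×4 + 9×1 + 13×4 + 12×1 = 145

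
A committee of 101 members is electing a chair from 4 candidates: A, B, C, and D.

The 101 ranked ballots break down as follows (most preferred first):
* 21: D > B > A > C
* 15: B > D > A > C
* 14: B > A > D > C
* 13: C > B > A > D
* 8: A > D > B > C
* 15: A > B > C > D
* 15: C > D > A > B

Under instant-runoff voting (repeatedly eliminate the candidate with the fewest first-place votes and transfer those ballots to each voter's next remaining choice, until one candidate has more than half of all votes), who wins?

Round 1: A 23, B 29, C 28, D 21. D eliminated.
Round 2: A 23, B 50, C 28. A eliminated.
Round 3: B 73, C 28. B has a majority (≥51).

B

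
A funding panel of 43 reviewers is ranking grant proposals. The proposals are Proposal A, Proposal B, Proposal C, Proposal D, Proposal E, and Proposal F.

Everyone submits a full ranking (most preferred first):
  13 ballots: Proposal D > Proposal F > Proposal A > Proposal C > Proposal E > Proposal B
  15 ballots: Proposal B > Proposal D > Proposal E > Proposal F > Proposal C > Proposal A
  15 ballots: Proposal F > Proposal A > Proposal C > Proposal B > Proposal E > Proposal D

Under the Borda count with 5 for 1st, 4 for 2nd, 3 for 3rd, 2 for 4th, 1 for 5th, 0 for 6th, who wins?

Proposal F

Proposal A: 13×3 + 15×0 + 15×4 = 99
Proposal B: 13×0 + 15×5 + 15×2 = 105
Proposal C: 13×2 + 15×1 + 15×3 = 86
Proposal D: 13×5 + 15×4 + 15×0 = 125
Proposal E: 13×1 + 15×3 + 15×1 = 73
Proposal F: 13×4 + 15×2 + 15×5 = 157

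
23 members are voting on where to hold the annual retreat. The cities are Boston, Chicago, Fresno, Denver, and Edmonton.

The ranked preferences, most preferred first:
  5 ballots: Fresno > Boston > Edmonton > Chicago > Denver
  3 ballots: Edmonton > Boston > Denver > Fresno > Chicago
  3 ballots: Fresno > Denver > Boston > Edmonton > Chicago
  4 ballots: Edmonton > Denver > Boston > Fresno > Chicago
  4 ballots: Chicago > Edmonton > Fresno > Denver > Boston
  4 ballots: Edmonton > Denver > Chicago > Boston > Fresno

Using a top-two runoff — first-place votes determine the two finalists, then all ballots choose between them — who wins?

Edmonton

Round 1 first-place votes: Boston 0, Chicago 4, Fresno 8, Denver 0, Edmonton 11. Edmonton and Fresno advance.
Runoff: Edmonton is ranked above Fresno on 15 ballots, Fresno above Edmonton on 8.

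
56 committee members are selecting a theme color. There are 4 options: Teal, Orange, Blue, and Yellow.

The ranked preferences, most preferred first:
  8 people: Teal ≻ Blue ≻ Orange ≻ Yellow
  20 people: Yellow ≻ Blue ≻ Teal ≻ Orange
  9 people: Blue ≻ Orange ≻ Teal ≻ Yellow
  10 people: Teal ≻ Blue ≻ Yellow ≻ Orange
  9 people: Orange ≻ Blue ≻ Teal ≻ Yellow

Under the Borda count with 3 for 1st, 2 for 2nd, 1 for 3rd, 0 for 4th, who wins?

Blue

Teal: 8×3 + 20×1 + 9×1 + 10×3 + 9×1 = 92
Orange: 8×1 + 20×0 + 9×2 + 10×0 + 9×3 = 53
Blue: 8×2 + 20×2 + 9×3 + 10×2 + 9×2 = 121
Yellow: 8×0 + 20×3 + 9×0 + 10×1 + 9×0 = 70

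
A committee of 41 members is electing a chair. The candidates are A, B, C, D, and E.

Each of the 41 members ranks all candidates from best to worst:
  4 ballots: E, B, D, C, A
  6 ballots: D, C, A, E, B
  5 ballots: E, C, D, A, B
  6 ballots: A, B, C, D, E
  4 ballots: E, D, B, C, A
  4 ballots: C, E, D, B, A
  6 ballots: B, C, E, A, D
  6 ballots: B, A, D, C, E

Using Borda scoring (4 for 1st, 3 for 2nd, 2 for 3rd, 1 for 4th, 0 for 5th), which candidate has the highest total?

A: 4×0 + 6×2 + 5×1 + 6×4 + 4×0 + 4×0 + 6×1 + 6×3 = 65
B: 4×3 + 6×0 + 5×0 + 6×3 + 4×2 + 4×1 + 6×4 + 6×4 = 90
C: 4×1 + 6×3 + 5×3 + 6×2 + 4×1 + 4×4 + 6×3 + 6×1 = 93
D: 4×2 + 6×4 + 5×2 + 6×1 + 4×3 + 4×2 + 6×0 + 6×2 = 80
E: 4×4 + 6×1 + 5×4 + 6×0 + 4×4 + 4×3 + 6×2 + 6×0 = 82

C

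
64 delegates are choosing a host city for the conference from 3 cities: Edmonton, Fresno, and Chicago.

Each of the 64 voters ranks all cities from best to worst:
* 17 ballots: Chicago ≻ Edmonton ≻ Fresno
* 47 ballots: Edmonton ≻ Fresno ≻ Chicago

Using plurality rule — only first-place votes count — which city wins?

First-place votes: Edmonton 47, Fresno 0, Chicago 17.

Edmonton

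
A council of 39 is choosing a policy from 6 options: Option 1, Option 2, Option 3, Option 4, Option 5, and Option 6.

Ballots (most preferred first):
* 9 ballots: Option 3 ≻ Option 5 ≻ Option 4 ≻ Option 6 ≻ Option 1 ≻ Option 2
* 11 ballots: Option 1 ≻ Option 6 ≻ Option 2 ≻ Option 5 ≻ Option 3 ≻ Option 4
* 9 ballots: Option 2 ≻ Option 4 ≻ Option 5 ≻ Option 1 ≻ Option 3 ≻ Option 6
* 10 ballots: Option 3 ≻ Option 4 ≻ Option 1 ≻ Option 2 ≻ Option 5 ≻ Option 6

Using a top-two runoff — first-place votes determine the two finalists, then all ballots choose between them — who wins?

Option 1

Round 1 first-place votes: Option 1 11, Option 2 9, Option 3 19, Option 4 0, Option 5 0, Option 6 0. Option 3 and Option 1 advance.
Runoff: Option 3 is ranked above Option 1 on 19 ballots, Option 1 above Option 3 on 20.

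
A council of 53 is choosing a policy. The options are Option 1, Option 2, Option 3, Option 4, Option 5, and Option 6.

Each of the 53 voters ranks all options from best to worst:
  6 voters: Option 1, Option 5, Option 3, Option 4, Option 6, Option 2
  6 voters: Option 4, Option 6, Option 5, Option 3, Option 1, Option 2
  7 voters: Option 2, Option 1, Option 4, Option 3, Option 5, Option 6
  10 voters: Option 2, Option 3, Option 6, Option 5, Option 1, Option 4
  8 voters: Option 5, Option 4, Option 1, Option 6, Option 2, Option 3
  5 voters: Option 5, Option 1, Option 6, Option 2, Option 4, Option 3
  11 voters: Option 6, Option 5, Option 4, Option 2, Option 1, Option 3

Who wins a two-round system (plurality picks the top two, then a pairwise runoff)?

Option 5

Round 1 first-place votes: Option 1 6, Option 2 17, Option 3 0, Option 4 6, Option 5 13, Option 6 11. Option 2 and Option 5 advance.
Runoff: Option 2 is ranked above Option 5 on 17 ballots, Option 5 above Option 2 on 36.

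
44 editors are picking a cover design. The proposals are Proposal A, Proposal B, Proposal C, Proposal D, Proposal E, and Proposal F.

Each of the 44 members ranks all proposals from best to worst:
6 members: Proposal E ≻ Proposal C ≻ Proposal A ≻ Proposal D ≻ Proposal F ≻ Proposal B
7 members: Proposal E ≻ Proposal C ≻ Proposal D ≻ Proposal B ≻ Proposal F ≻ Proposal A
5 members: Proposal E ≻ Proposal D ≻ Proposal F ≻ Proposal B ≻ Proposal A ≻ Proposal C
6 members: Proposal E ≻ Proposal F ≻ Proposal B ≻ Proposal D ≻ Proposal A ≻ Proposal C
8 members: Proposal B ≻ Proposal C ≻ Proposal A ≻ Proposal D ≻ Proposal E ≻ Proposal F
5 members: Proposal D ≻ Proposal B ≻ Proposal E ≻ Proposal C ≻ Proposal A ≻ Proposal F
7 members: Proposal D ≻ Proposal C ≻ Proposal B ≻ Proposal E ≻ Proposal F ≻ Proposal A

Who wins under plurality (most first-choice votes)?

Proposal E

First-place votes: Proposal A 0, Proposal B 8, Proposal C 0, Proposal D 12, Proposal E 24, Proposal F 0.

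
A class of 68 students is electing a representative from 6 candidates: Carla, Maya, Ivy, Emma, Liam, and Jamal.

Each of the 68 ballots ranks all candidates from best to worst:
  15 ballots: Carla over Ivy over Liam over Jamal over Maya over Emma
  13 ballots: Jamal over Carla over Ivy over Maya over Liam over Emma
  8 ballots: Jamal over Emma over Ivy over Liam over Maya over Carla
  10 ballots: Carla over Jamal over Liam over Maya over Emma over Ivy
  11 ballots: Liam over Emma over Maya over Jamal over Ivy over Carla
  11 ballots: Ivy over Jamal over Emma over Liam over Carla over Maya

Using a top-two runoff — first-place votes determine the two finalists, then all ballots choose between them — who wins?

Round 1 first-place votes: Carla 25, Maya 0, Ivy 11, Emma 0, Liam 11, Jamal 21. Carla and Jamal advance.
Runoff: Carla is ranked above Jamal on 25 ballots, Jamal above Carla on 43.

Jamal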